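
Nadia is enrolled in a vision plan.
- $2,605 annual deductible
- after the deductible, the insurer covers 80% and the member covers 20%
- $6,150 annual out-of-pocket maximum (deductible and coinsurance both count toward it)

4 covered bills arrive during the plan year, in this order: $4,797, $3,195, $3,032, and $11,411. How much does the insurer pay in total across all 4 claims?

Bill 1, $4,797: deductible takes $2,605, $2,192 remains; coinsurance $2,192 × 20% = $438.40. Member pays $3,043.40; OOP now $3,043.40. Insurer: $4,797 − $3,043.40 = $1,753.60.
Bill 2, $3,195: deductible met; 20% of $3,195 = $639. Member owes $639 (running OOP $3,682.40). Plan pays $3,195 − $639 = $2,556.
Bill 3, $3,032: deductible already satisfied, so member's share is 20% × $3,032 = $606.40. Member pays $606.40; OOP now $4,288.80. Plan pays $3,032 − $606.40 = $2,425.60.
Bill 4, $11,411: 20% coinsurance on $11,411 = $2,282.20. That would push OOP to $6,571, over the $6,150 cap, so member pays $6,150 − $4,288.80 = $1,861.20. Plan pays $11,411 − $1,861.20 = $9,549.80.
Insurer total: $1,753.60 + $2,556 + $2,425.60 + $9,549.80 = $16,285.

$16,285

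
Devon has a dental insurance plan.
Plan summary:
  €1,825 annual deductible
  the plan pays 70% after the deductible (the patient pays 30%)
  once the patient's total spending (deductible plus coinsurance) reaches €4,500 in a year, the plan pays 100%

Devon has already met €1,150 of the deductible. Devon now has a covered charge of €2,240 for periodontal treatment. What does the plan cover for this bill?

Deductible still to meet: €1,825 − €1,150 = €675.
After the €675 deductible portion, €2,240 − €675 = €1,565 is subject to coinsurance.
30% of €1,565 = €469.50 falls to the patient.
Patient responsibility before any cap: €675 + €469.50 = €1,144.50.
Total out-of-pocket so far would be €1,150 + €1,144.50 = €2,294.50, below the €4,500 cap — no reduction.
The plan picks up €2,240 − €1,144.50 = €1,095.50.

€1,095.50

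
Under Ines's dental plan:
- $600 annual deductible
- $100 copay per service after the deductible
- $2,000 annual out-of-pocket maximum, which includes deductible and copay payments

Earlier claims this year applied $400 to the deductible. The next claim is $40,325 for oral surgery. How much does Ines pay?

$300

Deductible still to meet: $600 − $400 = $200.
That leaves $40,325 − $200 = $40,125 for the copay.
Copay on this service: $100.
So the patient owes $200 + $100 = $300 before any cap.
Year-to-date out-of-pocket becomes $400 + $300 = $700, still under the $2,000 maximum, so no cap applies.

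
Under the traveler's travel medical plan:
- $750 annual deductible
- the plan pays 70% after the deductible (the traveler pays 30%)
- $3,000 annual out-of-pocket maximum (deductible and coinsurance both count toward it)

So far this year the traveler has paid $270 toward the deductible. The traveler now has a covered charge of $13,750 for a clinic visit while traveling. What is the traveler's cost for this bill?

Deductible still to meet: $750 − $270 = $480.
That leaves $13,750 − $480 = $13,270 for coinsurance.
Coinsurance: $13,270 × 30% = $3,981.
Traveler responsibility before any cap: $480 + $3,981 = $4,461.
Year-to-date out-of-pocket would reach $270 + $4,461 = $4,731, above the $3,000 maximum, so the traveler pays only $3,000 − $270 = $2,730.

$2,730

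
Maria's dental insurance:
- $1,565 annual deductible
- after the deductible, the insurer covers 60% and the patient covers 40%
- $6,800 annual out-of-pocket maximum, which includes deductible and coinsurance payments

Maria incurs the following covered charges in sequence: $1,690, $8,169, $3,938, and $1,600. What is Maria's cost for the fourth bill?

Claim 1 — $1,690: $1,565 finishes the deductible; $125 goes to coinsurance; 40% of $125 = $50. Patient owes $1,615 (running OOP $1,615).
Claim 2 — $8,169: 40% coinsurance on $8,169 = $3,267.60. Patient owes $3,267.60 (running OOP $4,882.60).
Claim 3 — $3,938: deductible already satisfied, so patient's share is 40% × $3,938 = $1,575.20. Cost to patient: $1,575.20. OOP to date $6,457.80.
Claim 4 — $1,600: deductible met; 40% of $1,600 = $640. Adding that to $6,457.80 gives $7,097.80, past the $6,800 cap; patient pays only $6,800 − $6,457.80 = $342.20.

$342.20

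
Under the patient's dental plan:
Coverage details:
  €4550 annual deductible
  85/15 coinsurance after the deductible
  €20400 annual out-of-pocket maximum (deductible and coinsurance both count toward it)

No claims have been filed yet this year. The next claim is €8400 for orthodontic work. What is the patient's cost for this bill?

€5127.50

Nothing has been paid toward the €4550 deductible, so the first €4550 of this charge is applied there.
After the €4550 deductible portion, €8400 − €4550 = €3850 is subject to coinsurance.
Patient's 15% share of €3850 is €577.50.
So the patient owes €4550 + €577.50 = €5127.50 before any cap.
Cumulative spending €0 + €5127.50 = €5127.50 stays under the €20400 maximum.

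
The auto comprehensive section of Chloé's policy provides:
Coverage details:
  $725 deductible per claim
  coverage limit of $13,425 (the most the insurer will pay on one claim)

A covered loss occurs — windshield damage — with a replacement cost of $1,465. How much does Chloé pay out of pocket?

Less the $725 deductible: $1,465 − $725 = $740.
$740 is within the $13,425 limit, so the insurer pays $740.
The policyholder bears the rest of the original loss: $1,465 − $740 = $725.

$725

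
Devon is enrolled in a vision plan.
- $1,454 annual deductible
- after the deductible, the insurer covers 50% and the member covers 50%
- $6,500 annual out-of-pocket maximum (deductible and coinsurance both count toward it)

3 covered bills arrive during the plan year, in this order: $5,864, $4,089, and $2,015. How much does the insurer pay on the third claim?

$1,218.50

Bill 1, $5,864: $1,454 to deductible, leaving $4,410; coinsurance $4,410 × 50% = $2,205. Member pays $3,659; OOP now $3,659. Plan pays $5,864 − $3,659 = $2,205.
Bill 2, $4,089: 50% coinsurance on $4,089 = $2,044.50. Member owes $2,044.50 (running OOP $5,703.50). Insurer: $4,089 − $2,044.50 = $2,044.50.
Bill 3, $2,015: deductible already satisfied, so member's share is 50% × $2,015 = $1,007.50. That would push OOP to $6,711, over the $6,500 cap, so member pays $6,500 − $5,703.50 = $796.50. Plan pays $2,015 − $796.50 = $1,218.50.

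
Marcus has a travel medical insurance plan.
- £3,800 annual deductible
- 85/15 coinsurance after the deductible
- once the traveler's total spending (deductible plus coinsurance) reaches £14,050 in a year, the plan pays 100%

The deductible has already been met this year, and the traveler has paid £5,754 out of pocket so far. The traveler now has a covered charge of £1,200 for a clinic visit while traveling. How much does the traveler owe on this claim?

With the deductible met, the entire £1,200 is subject to coinsurance.
Coinsurance: £1,200 × 15% = £180.
Total out-of-pocket so far would be £5,754 + £180 = £5,934, below the £14,050 cap — no reduction.

£180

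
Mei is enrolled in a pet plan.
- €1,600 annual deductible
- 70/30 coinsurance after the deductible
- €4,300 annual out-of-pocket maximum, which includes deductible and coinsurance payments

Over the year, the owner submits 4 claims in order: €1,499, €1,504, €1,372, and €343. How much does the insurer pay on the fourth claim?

€240.10

Claim 1 (€1,499): fully absorbed by the deductible. Cost to owner: €1,499. OOP to date €1,499. Plan pays €1,499 − €1,499 = €0.
Claim 2 (€1,504): deductible takes €101, €1,403 remains; coinsurance €1,403 × 30% = €420.90. Owner pays €521.90; OOP now €2,020.90. Insurer: €1,504 − €521.90 = €982.10.
Claim 3 (€1,372): deductible met; 30% of €1,372 = €411.60. Owner pays €411.60; OOP now €2,432.50. Insurer: €1,372 − €411.60 = €960.40.
Claim 4 (€343): deductible met; 30% of €343 = €102.90. Owner pays €102.90; OOP now €2,535.40. Insurer: €343 − €102.90 = €240.10.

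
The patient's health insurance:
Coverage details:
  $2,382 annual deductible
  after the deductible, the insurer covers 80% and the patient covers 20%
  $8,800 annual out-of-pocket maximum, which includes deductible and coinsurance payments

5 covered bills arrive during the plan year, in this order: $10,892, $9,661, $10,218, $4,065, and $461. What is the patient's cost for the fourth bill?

$740.20

Bill 1, $10,892: $2,382 to deductible, leaving $8,510; coinsurance $8,510 × 20% = $1,702. Cost to patient: $4,084. OOP to date $4,084.
Bill 2, $9,661: 20% coinsurance on $9,661 = $1,932.20. Patient pays $1,932.20; OOP now $6,016.20.
Bill 3, $10,218: deductible met; 20% of $10,218 = $2,043.60. Patient owes $2,043.60 (running OOP $8,059.80).
Bill 4, $4,065: deductible already satisfied, so patient's share is 20% × $4,065 = $813. That would push OOP to $8,872.80, over the $8,800 cap, so patient pays $8,800 − $8,059.80 = $740.20.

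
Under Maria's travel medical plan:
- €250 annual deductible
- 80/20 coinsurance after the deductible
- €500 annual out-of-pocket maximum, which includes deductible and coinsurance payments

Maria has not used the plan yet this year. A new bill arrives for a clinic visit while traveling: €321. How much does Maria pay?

Nothing has been paid toward the €250 deductible, so the first €250 of this charge is applied there.
After the €250 deductible portion, €321 − €250 = €71 is subject to coinsurance.
20% of €71 = €14.20 falls to the traveler.
So the traveler owes €250 + €14.20 = €264.20 before any cap.
Total out-of-pocket so far would be €0 + €264.20 = €264.20, below the €500 cap — no reduction.

€264.20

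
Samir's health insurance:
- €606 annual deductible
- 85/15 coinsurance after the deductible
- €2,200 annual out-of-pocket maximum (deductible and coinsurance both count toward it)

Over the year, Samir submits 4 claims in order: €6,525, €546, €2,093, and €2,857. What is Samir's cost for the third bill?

Bill 1, €6,525: deductible takes €606, €5,919 remains; 15% of €5,919 = €887.85. Cost to patient: €1,493.85. OOP to date €1,493.85.
Bill 2, €546: deductible already satisfied, so patient's share is 15% × €546 = €81.90. Patient pays €81.90; OOP now €1,575.75.
Bill 3, €2,093: deductible already satisfied, so patient's share is 15% × €2,093 = €313.95. Patient pays €313.95; OOP now €1,889.70.

€313.95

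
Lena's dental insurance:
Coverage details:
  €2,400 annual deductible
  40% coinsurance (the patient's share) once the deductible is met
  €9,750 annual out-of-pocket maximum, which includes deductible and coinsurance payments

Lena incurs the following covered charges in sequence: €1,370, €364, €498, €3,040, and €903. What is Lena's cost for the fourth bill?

€1,316.80

Bill 1, €1,370: fully absorbed by the deductible. Cost to patient: €1,370. OOP to date €1,370.
Bill 2, €364: entire amount goes to the deductible. Cost to patient: €364. OOP to date €1,734.
Bill 3, €498: fully absorbed by the deductible. Cost to patient: €498. OOP to date €2,232.
Bill 4, €3,040: €168 finishes the deductible; €2,872 goes to coinsurance; 40% of €2,872 = €1,148.80. Patient pays €1,316.80; OOP now €3,548.80.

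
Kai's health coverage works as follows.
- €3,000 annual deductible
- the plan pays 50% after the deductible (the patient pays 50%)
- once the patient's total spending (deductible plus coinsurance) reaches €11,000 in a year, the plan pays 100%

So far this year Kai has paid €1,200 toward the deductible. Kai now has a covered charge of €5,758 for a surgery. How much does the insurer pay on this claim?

€1,979

Remaining deductible: €3,000 − €1,200 = €1,800.
After the €1,800 deductible portion, €5,758 − €1,800 = €3,958 is subject to coinsurance.
50% of €3,958 = €1,979 falls to the patient.
Patient responsibility before any cap: €1,800 + €1,979 = €3,779.
Year-to-date out-of-pocket becomes €1,200 + €3,779 = €4,979, still under the €11,000 maximum, so no cap applies.
The plan picks up €5,758 − €3,779 = €1,979.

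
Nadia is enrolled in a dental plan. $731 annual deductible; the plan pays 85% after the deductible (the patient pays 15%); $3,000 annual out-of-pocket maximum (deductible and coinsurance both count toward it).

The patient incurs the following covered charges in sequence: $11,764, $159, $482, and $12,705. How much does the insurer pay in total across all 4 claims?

$22,110

#1 ($11,764): $731 to deductible, leaving $11,033; patient's 15% is $1,654.95. Cost to patient: $2,385.95. OOP to date $2,385.95. Insurer: $11,764 − $2,385.95 = $9,378.05.
#2 ($159): 15% coinsurance on $159 = $23.85. Patient pays $23.85; OOP now $2,409.80. Insurer: $159 − $23.85 = $135.15.
#3 ($482): deductible met; 15% of $482 = $72.30. Cost to patient: $72.30. OOP to date $2,482.10. Plan pays $482 − $72.30 = $409.70.
#4 ($12,705): deductible already satisfied, so patient's share is 15% × $12,705 = $1,905.75. That would push OOP to $4,387.85, over the $3,000 cap, so patient pays $3,000 − $2,482.10 = $517.90. Plan pays $12,705 − $517.90 = $12,187.10.
Insurer total = bills − patient's total = $25,110 − $3,000 = $22,110.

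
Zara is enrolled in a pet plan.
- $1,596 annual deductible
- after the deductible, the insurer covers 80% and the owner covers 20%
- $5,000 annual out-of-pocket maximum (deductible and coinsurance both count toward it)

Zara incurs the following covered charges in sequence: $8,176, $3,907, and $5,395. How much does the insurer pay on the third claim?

$4,316

Claim 1 — $8,176: $1,596 to deductible, leaving $6,580; coinsurance $6,580 × 20% = $1,316. Owner owes $2,912 (running OOP $2,912). Plan pays $8,176 − $2,912 = $5,264.
Claim 2 — $3,907: 20% coinsurance on $3,907 = $781.40. Owner pays $781.40; OOP now $3,693.40. Insurer: $3,907 − $781.40 = $3,125.60.
Claim 3 — $5,395: 20% coinsurance on $5,395 = $1,079. Owner owes $1,079 (running OOP $4,772.40). Plan pays $5,395 − $1,079 = $4,316.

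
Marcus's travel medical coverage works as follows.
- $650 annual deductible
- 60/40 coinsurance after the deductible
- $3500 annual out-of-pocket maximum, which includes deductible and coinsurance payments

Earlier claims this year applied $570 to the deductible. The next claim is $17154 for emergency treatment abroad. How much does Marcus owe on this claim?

$2930

Deductible still to meet: $650 − $570 = $80.
The remaining $17074 (= $17154 − $80) moves to coinsurance.
Coinsurance: $17074 × 40% = $6829.60.
That puts the traveler's cost at $80 + $6829.60 = $6909.60 before any cap.
Year-to-date out-of-pocket would reach $570 + $6909.60 = $7479.60, above the $3500 maximum, so the traveler pays only $3500 − $570 = $2930.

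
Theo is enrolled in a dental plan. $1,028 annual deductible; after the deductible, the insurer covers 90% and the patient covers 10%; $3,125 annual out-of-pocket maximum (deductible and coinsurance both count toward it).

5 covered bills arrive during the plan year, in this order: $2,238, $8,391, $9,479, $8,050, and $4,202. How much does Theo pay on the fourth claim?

$189

Bill 1, $2,238: $1,028 to deductible, leaving $1,210; patient's 10% is $121. Cost to patient: $1,149. OOP to date $1,149.
Bill 2, $8,391: deductible met; 10% of $8,391 = $839.10. Patient pays $839.10; OOP now $1,988.10.
Bill 3, $9,479: deductible already satisfied, so patient's share is 10% × $9,479 = $947.90. Patient pays $947.90; OOP now $2,936.
Bill 4, $8,050: 10% coinsurance on $8,050 = $805. OOP would hit $3,741 > $3,125, so the cap limits the patient to $3,125 − $2,936 = $189.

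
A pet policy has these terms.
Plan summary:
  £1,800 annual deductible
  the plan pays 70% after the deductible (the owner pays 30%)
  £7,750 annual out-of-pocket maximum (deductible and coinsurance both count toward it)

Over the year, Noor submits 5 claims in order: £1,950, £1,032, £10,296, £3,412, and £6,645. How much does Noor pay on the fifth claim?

£1,483

Claim 1 — £1,950: £1,800 to deductible, leaving £150; coinsurance £150 × 30% = £45. Cost to owner: £1,845. OOP to date £1,845.
Claim 2 — £1,032: deductible met; 30% of £1,032 = £309.60. Owner pays £309.60; OOP now £2,154.60.
Claim 3 — £10,296: 30% coinsurance on £10,296 = £3,088.80. Owner pays £3,088.80; OOP now £5,243.40.
Claim 4 — £3,412: 30% coinsurance on £3,412 = £1,023.60. Owner owes £1,023.60 (running OOP £6,267).
Claim 5 — £6,645: deductible already satisfied, so owner's share is 30% × £6,645 = £1,993.50. OOP would hit £8,260.50 > £7,750, so the cap limits the owner to £7,750 − £6,267 = £1,483.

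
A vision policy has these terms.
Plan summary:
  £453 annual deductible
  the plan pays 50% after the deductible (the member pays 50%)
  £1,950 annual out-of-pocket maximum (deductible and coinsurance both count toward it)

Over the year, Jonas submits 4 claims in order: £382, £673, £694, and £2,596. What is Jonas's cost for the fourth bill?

Claim 1 — £382: entire amount goes to the deductible. Member pays £382; OOP now £382.
Claim 2 — £673: £71 to deductible, leaving £602; member's 50% is £301. Member owes £372 (running OOP £754).
Claim 3 — £694: 50% coinsurance on £694 = £347. Cost to member: £347. OOP to date £1,101.
Claim 4 — £2,596: deductible already satisfied, so member's share is 50% × £2,596 = £1,298. Adding that to £1,101 gives £2,399, past the £1,950 cap; member pays only £1,950 − £1,101 = £849.

£849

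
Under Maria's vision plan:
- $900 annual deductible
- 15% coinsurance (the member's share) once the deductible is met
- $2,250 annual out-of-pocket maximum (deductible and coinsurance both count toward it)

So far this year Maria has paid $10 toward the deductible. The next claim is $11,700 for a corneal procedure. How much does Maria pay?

$2,240

Deductible still to meet: $900 − $10 = $890.
After the $890 deductible portion, $11,700 − $890 = $10,810 is subject to coinsurance.
Coinsurance: $10,810 × 15% = $1,621.50.
That puts the member's cost at $890 + $1,621.50 = $2,511.50 before any cap.
Year-to-date out-of-pocket would reach $10 + $2,511.50 = $2,521.50, above the $2,250 maximum, so the member pays only $2,250 − $10 = $2,240.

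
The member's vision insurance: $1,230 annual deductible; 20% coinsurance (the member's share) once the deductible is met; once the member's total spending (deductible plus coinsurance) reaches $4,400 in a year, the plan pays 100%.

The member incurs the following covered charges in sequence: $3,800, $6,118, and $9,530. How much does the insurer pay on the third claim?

#1 ($3,800): deductible takes $1,230, $2,570 remains; 20% of $2,570 = $514. Member pays $1,744; OOP now $1,744. Insurer: $3,800 − $1,744 = $2,056.
#2 ($6,118): 20% coinsurance on $6,118 = $1,223.60. Cost to member: $1,223.60. OOP to date $2,967.60. Plan pays $6,118 − $1,223.60 = $4,894.40.
#3 ($9,530): deductible met; 20% of $9,530 = $1,906. Adding that to $2,967.60 gives $4,873.60, past the $4,400 cap; member pays only $4,400 − $2,967.60 = $1,432.40. Plan pays $9,530 − $1,432.40 = $8,097.60.

$8,097.60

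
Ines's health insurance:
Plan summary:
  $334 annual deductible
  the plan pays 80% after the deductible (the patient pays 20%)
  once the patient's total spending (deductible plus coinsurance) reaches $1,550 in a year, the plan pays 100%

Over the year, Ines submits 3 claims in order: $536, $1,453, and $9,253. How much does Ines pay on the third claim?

#1 ($536): $334 finishes the deductible; $202 goes to coinsurance; coinsurance $202 × 20% = $40.40. Patient pays $374.40; OOP now $374.40.
#2 ($1,453): deductible already satisfied, so patient's share is 20% × $1,453 = $290.60. Patient owes $290.60 (running OOP $665).
#3 ($9,253): deductible met; 20% of $9,253 = $1,850.60. That would push OOP to $2,515.60, over the $1,550 cap, so patient pays $1,550 − $665 = $885.

$885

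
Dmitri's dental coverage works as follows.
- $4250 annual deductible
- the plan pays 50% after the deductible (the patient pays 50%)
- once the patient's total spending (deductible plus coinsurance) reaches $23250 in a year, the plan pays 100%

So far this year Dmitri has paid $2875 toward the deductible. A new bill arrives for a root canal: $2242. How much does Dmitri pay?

Deductible still to meet: $4250 − $2875 = $1375.
That leaves $2242 − $1375 = $867 for coinsurance.
Patient's 50% share of $867 is $433.50.
So the patient owes $1375 + $433.50 = $1808.50 before any cap.
Cumulative spending $2875 + $1808.50 = $4683.50 stays under the $23250 maximum.

$1808.50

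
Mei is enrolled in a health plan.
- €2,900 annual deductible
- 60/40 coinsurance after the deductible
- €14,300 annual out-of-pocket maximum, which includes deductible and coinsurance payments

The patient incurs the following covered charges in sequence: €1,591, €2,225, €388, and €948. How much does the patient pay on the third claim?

Claim 1 — €1,591: entire amount goes to the deductible. Patient owes €1,591 (running OOP €1,591).
Claim 2 — €2,225: €1,309 to deductible, leaving €916; coinsurance €916 × 40% = €366.40. Patient pays €1,675.40; OOP now €3,266.40.
Claim 3 — €388: deductible met; 40% of €388 = €155.20. Cost to patient: €155.20. OOP to date €3,421.60.

€155.20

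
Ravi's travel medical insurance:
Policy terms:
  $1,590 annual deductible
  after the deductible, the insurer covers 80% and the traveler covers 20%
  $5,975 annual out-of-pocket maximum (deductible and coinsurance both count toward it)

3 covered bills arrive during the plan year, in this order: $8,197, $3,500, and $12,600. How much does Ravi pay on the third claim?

Bill 1, $8,197: $1,590 to deductible, leaving $6,607; traveler's 20% is $1,321.40. Cost to traveler: $2,911.40. OOP to date $2,911.40.
Bill 2, $3,500: deductible met; 20% of $3,500 = $700. Traveler owes $700 (running OOP $3,611.40).
Bill 3, $12,600: deductible met; 20% of $12,600 = $2,520. Adding that to $3,611.40 gives $6,131.40, past the $5,975 cap; traveler pays only $5,975 − $3,611.40 = $2,363.60.

$2,363.60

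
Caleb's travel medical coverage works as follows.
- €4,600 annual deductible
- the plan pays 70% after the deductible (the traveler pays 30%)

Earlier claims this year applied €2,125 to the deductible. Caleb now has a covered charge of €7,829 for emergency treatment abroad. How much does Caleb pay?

€4,081.20

Deductible still to meet: €4,600 − €2,125 = €2,475.
After the €2,475 deductible portion, €7,829 − €2,475 = €5,354 is subject to coinsurance.
Traveler's 30% share of €5,354 is €1,606.20.
That puts the traveler's cost at €2,475 + €1,606.20 = €4,081.20.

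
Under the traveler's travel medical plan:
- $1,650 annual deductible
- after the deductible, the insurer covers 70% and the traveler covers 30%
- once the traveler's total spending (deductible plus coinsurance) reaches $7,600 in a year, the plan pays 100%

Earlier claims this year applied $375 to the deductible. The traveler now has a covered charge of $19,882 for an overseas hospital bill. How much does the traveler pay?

$375 of the $1,650 deductible is already met, leaving $1,275.
That leaves $19,882 − $1,275 = $18,607 for coinsurance.
30% of $18,607 = $5,582.10 falls to the traveler.
Traveler responsibility before any cap: $1,275 + $5,582.10 = $6,857.10.
Cumulative spending $375 + $6,857.10 = $7,232.10 stays under the $7,600 maximum.

$6,857.10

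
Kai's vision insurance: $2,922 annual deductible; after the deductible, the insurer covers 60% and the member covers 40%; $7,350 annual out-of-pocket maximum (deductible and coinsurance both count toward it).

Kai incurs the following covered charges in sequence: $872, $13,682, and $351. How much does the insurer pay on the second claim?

$7,204

Bill 1, $872: all of it applies to the deductible. Member owes $872 (running OOP $872). Insurer: $872 − $872 = $0.
Bill 2, $13,682: deductible takes $2,050, $11,632 remains; 40% of $11,632 = $4,652.80. Deductible plus coinsurance: $2,050 + $4,652.80 = $6,702.80. That would push OOP to $7,574.80, over the $7,350 cap, so member pays $7,350 − $872 = $6,478. Plan pays $13,682 − $6,478 = $7,204.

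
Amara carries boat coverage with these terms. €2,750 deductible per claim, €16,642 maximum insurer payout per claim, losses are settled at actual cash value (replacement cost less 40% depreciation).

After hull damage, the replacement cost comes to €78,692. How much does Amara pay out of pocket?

€62,050

At 40% depreciation, ACV = €78,692 − €31,476.80 = €47,215.20.
Less the €2,750 deductible: €47,215.20 − €2,750 = €44,465.20.
The €16,642 per-incident cap binds; insurer pays €16,642.
Out of pocket: €78,692 − €16,642 = €62,050.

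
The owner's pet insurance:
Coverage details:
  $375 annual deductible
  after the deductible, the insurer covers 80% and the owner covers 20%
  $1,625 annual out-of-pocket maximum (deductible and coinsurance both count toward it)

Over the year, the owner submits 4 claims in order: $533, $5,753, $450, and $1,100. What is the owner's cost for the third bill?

$67.80

Bill 1, $533: $375 finishes the deductible; $158 goes to coinsurance; coinsurance $158 × 20% = $31.60. Owner pays $406.60; OOP now $406.60.
Bill 2, $5,753: deductible met; 20% of $5,753 = $1,150.60. Owner pays $1,150.60; OOP now $1,557.20.
Bill 3, $450: deductible already satisfied, so owner's share is 20% × $450 = $90. Adding that to $1,557.20 gives $1,647.20, past the $1,625 cap; owner pays only $1,625 − $1,557.20 = $67.80.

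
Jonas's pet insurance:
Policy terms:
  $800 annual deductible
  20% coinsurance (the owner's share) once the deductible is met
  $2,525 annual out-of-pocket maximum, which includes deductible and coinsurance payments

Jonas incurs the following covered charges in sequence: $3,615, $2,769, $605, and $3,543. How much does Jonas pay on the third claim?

$121

#1 ($3,615): deductible takes $800, $2,815 remains; coinsurance $2,815 × 20% = $563. Owner pays $1,363; OOP now $1,363.
#2 ($2,769): deductible met; 20% of $2,769 = $553.80. Cost to owner: $553.80. OOP to date $1,916.80.
#3 ($605): deductible met; 20% of $605 = $121. Owner pays $121; OOP now $2,037.80.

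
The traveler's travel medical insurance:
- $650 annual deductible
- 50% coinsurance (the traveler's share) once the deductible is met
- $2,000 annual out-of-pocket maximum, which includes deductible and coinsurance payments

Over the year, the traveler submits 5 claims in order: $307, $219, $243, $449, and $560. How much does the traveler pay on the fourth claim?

$224.50

Bill 1, $307: all of it applies to the deductible. Traveler pays $307; OOP now $307.
Bill 2, $219: fully absorbed by the deductible. Cost to traveler: $219. OOP to date $526.
Bill 3, $243: deductible takes $124, $119 remains; coinsurance $119 × 50% = $59.50. Traveler owes $183.50 (running OOP $709.50).
Bill 4, $449: deductible already satisfied, so traveler's share is 50% × $449 = $224.50. Traveler pays $224.50; OOP now $934.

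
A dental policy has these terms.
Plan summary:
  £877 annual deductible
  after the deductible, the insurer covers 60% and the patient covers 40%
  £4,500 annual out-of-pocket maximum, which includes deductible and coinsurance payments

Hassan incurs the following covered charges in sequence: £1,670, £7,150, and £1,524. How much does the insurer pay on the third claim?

£1,078.20

Bill 1, £1,670: deductible takes £877, £793 remains; coinsurance £793 × 40% = £317.20. Patient pays £1,194.20; OOP now £1,194.20. Insurer: £1,670 − £1,194.20 = £475.80.
Bill 2, £7,150: 40% coinsurance on £7,150 = £2,860. Cost to patient: £2,860. OOP to date £4,054.20. Plan pays £7,150 − £2,860 = £4,290.
Bill 3, £1,524: deductible already satisfied, so patient's share is 40% × £1,524 = £609.60. OOP would hit £4,663.80 > £4,500, so the cap limits the patient to £4,500 − £4,054.20 = £445.80. Plan pays £1,524 − £445.80 = £1,078.20.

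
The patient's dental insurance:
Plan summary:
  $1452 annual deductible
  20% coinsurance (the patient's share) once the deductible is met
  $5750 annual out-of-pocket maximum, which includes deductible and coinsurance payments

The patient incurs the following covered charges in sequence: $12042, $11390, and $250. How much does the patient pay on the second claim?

$2180

#1 ($12042): $1452 finishes the deductible; $10590 goes to coinsurance; patient's 20% is $2118. Patient owes $3570 (running OOP $3570).
#2 ($11390): deductible met; 20% of $11390 = $2278. That would push OOP to $5848, over the $5750 cap, so patient pays $5750 − $3570 = $2180.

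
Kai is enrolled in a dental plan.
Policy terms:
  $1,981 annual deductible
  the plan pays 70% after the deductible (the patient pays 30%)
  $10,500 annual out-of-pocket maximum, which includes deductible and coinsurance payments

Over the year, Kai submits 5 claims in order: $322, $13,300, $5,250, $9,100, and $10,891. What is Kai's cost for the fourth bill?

Claim 1 — $322: all of it applies to the deductible. Patient owes $322 (running OOP $322).
Claim 2 — $13,300: $1,659 finishes the deductible; $11,641 goes to coinsurance; coinsurance $11,641 × 30% = $3,492.30. Cost to patient: $5,151.30. OOP to date $5,473.30.
Claim 3 — $5,250: deductible met; 30% of $5,250 = $1,575. Patient owes $1,575 (running OOP $7,048.30).
Claim 4 — $9,100: deductible already satisfied, so patient's share is 30% × $9,100 = $2,730. Patient pays $2,730; OOP now $9,778.30.

$2,730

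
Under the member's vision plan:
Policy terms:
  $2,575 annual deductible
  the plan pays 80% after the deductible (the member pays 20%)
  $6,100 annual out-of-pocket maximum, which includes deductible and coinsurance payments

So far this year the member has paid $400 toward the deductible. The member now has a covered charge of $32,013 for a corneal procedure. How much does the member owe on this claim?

Deductible still to meet: $2,575 − $400 = $2,175.
That leaves $32,013 − $2,175 = $29,838 for coinsurance.
20% of $29,838 = $5,967.60 falls to the member.
So the member owes $2,175 + $5,967.60 = $8,142.60 before any cap.
Year-to-date out-of-pocket would reach $400 + $8,142.60 = $8,542.60, above the $6,100 maximum, so the member pays only $6,100 − $400 = $5,700.

$5,700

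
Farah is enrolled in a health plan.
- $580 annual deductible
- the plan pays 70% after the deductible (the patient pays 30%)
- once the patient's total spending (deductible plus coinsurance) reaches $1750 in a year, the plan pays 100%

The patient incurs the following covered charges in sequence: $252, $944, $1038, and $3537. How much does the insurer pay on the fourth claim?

Claim 1 — $252: entire amount goes to the deductible. Patient owes $252 (running OOP $252). Insurer: $252 − $252 = $0.
Claim 2 — $944: $328 finishes the deductible; $616 goes to coinsurance; coinsurance $616 × 30% = $184.80. Cost to patient: $512.80. OOP to date $764.80. Insurer: $944 − $512.80 = $431.20.
Claim 3 — $1038: deductible already satisfied, so patient's share is 30% × $1038 = $311.40. Patient owes $311.40 (running OOP $1076.20). Insurer: $1038 − $311.40 = $726.60.
Claim 4 — $3537: 30% coinsurance on $3537 = $1061.10. OOP would hit $2137.30 > $1750, so the cap limits the patient to $1750 − $1076.20 = $673.80. Insurer: $3537 − $673.80 = $2863.20.

$2863.20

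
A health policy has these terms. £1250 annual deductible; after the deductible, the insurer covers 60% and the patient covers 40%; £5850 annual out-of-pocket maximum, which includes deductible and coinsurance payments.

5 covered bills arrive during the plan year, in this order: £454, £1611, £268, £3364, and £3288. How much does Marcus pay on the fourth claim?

Claim 1 — £454: fully absorbed by the deductible. Patient owes £454 (running OOP £454).
Claim 2 — £1611: deductible takes £796, £815 remains; 40% of £815 = £326. Patient pays £1122; OOP now £1576.
Claim 3 — £268: 40% coinsurance on £268 = £107.20. Cost to patient: £107.20. OOP to date £1683.20.
Claim 4 — £3364: deductible already satisfied, so patient's share is 40% × £3364 = £1345.60. Patient pays £1345.60; OOP now £3028.80.

£1345.60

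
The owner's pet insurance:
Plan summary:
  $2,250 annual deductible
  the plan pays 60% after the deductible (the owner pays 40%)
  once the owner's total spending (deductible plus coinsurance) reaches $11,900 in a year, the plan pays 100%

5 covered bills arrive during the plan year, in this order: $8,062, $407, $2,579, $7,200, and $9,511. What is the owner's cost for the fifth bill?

$3,250.80

Claim 1 — $8,062: $2,250 to deductible, leaving $5,812; coinsurance $5,812 × 40% = $2,324.80. Owner pays $4,574.80; OOP now $4,574.80.
Claim 2 — $407: deductible met; 40% of $407 = $162.80. Owner pays $162.80; OOP now $4,737.60.
Claim 3 — $2,579: deductible already satisfied, so owner's share is 40% × $2,579 = $1,031.60. Owner owes $1,031.60 (running OOP $5,769.20).
Claim 4 — $7,200: deductible met; 40% of $7,200 = $2,880. Cost to owner: $2,880. OOP to date $8,649.20.
Claim 5 — $9,511: deductible met; 40% of $9,511 = $3,804.40. That would push OOP to $12,453.60, over the $11,900 cap, so owner pays $11,900 − $8,649.20 = $3,250.80.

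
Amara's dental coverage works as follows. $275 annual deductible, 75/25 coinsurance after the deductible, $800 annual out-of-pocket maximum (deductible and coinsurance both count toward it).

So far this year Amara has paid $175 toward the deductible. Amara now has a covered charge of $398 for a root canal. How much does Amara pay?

$174.50

$175 of the $275 deductible is already met, leaving $100.
The remaining $298 (= $398 − $100) moves to coinsurance.
Coinsurance: $298 × 25% = $74.50.
That puts the patient's cost at $100 + $74.50 = $174.50 before any cap.
Year-to-date out-of-pocket becomes $175 + $174.50 = $349.50, still under the $800 maximum, so no cap applies.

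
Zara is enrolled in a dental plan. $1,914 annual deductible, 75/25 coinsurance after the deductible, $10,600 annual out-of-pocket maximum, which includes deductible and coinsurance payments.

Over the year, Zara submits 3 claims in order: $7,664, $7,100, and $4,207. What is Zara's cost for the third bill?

$1,051.75

Bill 1, $7,664: $1,914 finishes the deductible; $5,750 goes to coinsurance; 25% of $5,750 = $1,437.50. Patient owes $3,351.50 (running OOP $3,351.50).
Bill 2, $7,100: 25% coinsurance on $7,100 = $1,775. Patient owes $1,775 (running OOP $5,126.50).
Bill 3, $4,207: 25% coinsurance on $4,207 = $1,051.75. Cost to patient: $1,051.75. OOP to date $6,178.25.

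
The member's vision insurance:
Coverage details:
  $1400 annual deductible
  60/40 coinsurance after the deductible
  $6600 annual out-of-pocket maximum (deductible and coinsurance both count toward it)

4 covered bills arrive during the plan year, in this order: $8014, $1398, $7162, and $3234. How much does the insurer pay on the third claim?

$5166.80

Bill 1, $8014: $1400 finishes the deductible; $6614 goes to coinsurance; 40% of $6614 = $2645.60. Member pays $4045.60; OOP now $4045.60. Insurer: $8014 − $4045.60 = $3968.40.
Bill 2, $1398: 40% coinsurance on $1398 = $559.20. Cost to member: $559.20. OOP to date $4604.80. Insurer: $1398 − $559.20 = $838.80.
Bill 3, $7162: deductible already satisfied, so member's share is 40% × $7162 = $2864.80. Adding that to $4604.80 gives $7469.60, past the $6600 cap; member pays only $6600 − $4604.80 = $1995.20. Insurer: $7162 − $1995.20 = $5166.80.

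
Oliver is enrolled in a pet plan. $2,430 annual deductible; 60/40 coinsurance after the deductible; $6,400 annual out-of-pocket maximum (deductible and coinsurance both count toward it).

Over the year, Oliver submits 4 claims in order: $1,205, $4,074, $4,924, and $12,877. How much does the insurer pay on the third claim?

Claim 1 ($1,205): all of it applies to the deductible. Owner pays $1,205; OOP now $1,205. Plan pays $1,205 − $1,205 = $0.
Claim 2 ($4,074): $1,225 finishes the deductible; $2,849 goes to coinsurance; owner's 40% is $1,139.60. Owner pays $2,364.60; OOP now $3,569.60. Plan pays $4,074 − $2,364.60 = $1,709.40.
Claim 3 ($4,924): deductible already satisfied, so owner's share is 40% × $4,924 = $1,969.60. Owner owes $1,969.60 (running OOP $5,539.20). Plan pays $4,924 − $1,969.60 = $2,954.40.

$2,954.40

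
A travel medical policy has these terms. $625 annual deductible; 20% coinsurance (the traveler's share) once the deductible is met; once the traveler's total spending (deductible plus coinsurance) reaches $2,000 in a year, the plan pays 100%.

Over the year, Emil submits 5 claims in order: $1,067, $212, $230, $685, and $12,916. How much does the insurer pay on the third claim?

Bill 1, $1,067: $625 to deductible, leaving $442; coinsurance $442 × 20% = $88.40. Traveler owes $713.40 (running OOP $713.40). Plan pays $1,067 − $713.40 = $353.60.
Bill 2, $212: deductible met; 20% of $212 = $42.40. Cost to traveler: $42.40. OOP to date $755.80. Insurer: $212 − $42.40 = $169.60.
Bill 3, $230: deductible already satisfied, so traveler's share is 20% × $230 = $46. Traveler pays $46; OOP now $801.80. Insurer: $230 − $46 = $184.

$184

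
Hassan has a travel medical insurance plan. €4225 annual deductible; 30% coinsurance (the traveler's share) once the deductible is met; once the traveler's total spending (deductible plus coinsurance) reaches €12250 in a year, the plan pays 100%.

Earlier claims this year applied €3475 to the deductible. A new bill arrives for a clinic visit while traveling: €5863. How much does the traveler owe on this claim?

Remaining deductible: €4225 − €3475 = €750.
That leaves €5863 − €750 = €5113 for coinsurance.
Coinsurance: €5113 × 30% = €1533.90.
Traveler responsibility before any cap: €750 + €1533.90 = €2283.90.
Cumulative spending €3475 + €2283.90 = €5758.90 stays under the €12250 maximum.

€2283.90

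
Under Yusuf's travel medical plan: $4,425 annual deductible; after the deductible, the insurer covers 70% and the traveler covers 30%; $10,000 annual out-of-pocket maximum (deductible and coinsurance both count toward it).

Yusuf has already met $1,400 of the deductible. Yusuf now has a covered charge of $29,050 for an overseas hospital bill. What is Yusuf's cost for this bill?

Deductible still to meet: $4,425 − $1,400 = $3,025.
That leaves $29,050 − $3,025 = $26,025 for coinsurance.
Traveler's 30% share of $26,025 is $7,807.50.
That puts the traveler's cost at $3,025 + $7,807.50 = $10,832.50 before any cap.
That would bring total out-of-pocket to $12,232.50, past the $10,000 cap. The traveler is capped at $10,000 − $1,400 = $8,600 on this claim.

$8,600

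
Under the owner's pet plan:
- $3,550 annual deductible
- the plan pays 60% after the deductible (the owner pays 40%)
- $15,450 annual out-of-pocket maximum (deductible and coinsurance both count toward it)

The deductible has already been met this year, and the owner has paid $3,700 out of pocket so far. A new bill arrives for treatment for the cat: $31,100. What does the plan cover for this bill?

With the deductible met, the entire $31,100 is subject to coinsurance.
Owner's 40% share of $31,100 is $12,440.
Year-to-date out-of-pocket would reach $3,700 + $12,440 = $16,140, above the $15,450 maximum, so the owner pays only $15,450 − $3,700 = $11,750.
Insurer pays the balance: $31,100 − $11,750 = $19,350.

$19,350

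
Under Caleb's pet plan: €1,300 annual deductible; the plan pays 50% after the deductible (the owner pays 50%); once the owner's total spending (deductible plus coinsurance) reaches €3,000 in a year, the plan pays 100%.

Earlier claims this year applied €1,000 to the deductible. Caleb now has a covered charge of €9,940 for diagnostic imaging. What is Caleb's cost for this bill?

€1,000 of the €1,300 deductible is already met, leaving €300.
The remaining €9,640 (= €9,940 − €300) moves to coinsurance.
50% of €9,640 = €4,820 falls to the owner.
Owner responsibility before any cap: €300 + €4,820 = €5,120.
Adding €5,120 to the €1,000 already spent would give €6,120, which exceeds the €3,000 cap; the owner pays just €3,000 − €1,000 = €2,000.

€2,000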